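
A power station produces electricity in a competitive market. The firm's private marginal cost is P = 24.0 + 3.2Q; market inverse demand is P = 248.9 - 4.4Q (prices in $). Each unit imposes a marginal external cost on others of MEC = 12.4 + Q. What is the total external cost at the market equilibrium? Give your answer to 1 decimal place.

$804.8

Market equilibrium (private): 24.0 + 3.2Q = 248.9 - 4.4Q → Q_m = 29.5921.
Total external cost = ∫₀^{Q_m} (12.4 + 1.0Q) dQ = 12.4×29.5921 + ½×1.0×29.5921² = 804.7882.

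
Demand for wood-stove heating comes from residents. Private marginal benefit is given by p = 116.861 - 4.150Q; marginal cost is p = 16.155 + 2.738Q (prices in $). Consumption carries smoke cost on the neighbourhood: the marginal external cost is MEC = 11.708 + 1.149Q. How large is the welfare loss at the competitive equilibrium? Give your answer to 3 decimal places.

Market equilibrium (private): 16.155 + 2.738Q = 116.861 - 4.150Q → Q_m = 14.6205.
Social marginal benefit = demand − MEC = 105.153 - 5.299Q.
Set SMB = MC: 105.153 - 5.299Q = 16.155 + 2.738Q → Q* = 11.0735.
The welfare-loss triangle has base |Q_m − Q*| and height MEC(Q_m) (the vertical gap between SMB and MC is zero at Q* and MEC at Q_m).
DWL = ½ × 3.5470 × 28.5070 = 50.5572.

DWL = $50.557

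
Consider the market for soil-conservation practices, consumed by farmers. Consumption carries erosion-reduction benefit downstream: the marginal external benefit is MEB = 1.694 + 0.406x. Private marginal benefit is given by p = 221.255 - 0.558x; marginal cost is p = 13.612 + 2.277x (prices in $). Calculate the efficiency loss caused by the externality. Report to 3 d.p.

Market equilibrium (private): 13.612 + 2.277x = 221.255 - 0.558x → x_m = 73.2427.
Social marginal benefit = demand + MEB = 222.949 - 0.152x.
Set SMB = MC: 222.949 - 0.152x = 13.612 + 2.277x → x* = 86.1824.
Height of the DWL triangle at x_m is SMB(x_m) − MC(x_m) = MEB(x_m) = 31.4305.
DWL = ½ × 12.9397 × 31.4305 = 203.3506.

DWL = $203.351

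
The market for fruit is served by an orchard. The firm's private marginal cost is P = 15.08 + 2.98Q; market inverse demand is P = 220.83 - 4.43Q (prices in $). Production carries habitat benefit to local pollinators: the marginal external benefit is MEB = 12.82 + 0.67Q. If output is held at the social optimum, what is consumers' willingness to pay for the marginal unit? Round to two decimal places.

P = $77.17

Social marginal cost = private MC − MEB = 2.26 + 2.31Q.
Set SMC = demand: 2.26 + 2.31Q = 220.83 - 4.43Q → Q* = 32.4288.
Consumer price on the demand curve at Q*: 220.83 − 4.43×32.4288 = 77.1704.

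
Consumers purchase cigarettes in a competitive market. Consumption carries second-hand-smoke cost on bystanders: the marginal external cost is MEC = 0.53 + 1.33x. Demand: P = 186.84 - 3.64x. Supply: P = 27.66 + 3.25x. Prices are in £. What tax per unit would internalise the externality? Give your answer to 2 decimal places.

Social marginal benefit = demand − MEC = 186.31 - 4.97x.
Set SMB = MC: 186.31 - 4.97x = 27.66 + 3.25x → x* = 19.3005.
The Pigouvian tax equals MEC at x*: 0.53 + 1.33×19.3005 = 26.1997.

tax = £26.20 per unit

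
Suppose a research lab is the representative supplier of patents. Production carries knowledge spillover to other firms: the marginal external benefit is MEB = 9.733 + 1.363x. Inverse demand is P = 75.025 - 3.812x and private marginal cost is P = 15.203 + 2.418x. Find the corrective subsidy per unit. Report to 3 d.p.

Social marginal cost = private MC − MEB = 5.470 + 1.055x.
Set SMC = demand: 5.470 + 1.055x = 75.025 - 3.812x → x* = 14.2911.
The Pigouvian subsidy equals MEB at x*: 9.733 + 1.363×14.2911 = 29.2118.

subsidy = 29.212 per unit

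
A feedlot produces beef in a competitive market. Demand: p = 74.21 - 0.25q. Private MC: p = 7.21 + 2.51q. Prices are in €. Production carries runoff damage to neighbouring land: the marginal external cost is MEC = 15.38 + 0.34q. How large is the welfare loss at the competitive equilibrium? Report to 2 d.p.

Market equilibrium (private): 7.21 + 2.51q = 74.21 - 0.25q → q_m = 24.2754.
Social marginal cost = private MC + MEC = 22.59 + 2.85q.
Set SMC = demand: 22.59 + 2.85q = 74.21 - 0.25q → q* = 16.6516.
Between q* and q_m the wedge SMC − demand runs linearly from 0 to MEC(q_m), so the loss is a triangle.
DWL = ½ × 7.6238 × 23.6336 = 90.0889.

DWL = €90.09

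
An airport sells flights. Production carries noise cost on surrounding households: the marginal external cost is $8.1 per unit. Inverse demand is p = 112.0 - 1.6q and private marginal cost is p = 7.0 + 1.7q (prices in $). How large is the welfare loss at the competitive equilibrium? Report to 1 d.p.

DWL = $9.9

Market equilibrium (private): 7.0 + 1.7q = 112.0 - 1.6q → q_m = 31.8182.
Social marginal cost = private MC + MEC = 15.1 + 1.7q.
Set SMC = demand: 15.1 + 1.7q = 112.0 - 1.6q → q* = 29.3636.
Height of the DWL triangle at q_m is SMC(q_m) − demand(q_m) = MEC(q_m) = 8.1000.
DWL = ½ × 2.4546 × 8.1000 = 9.9411.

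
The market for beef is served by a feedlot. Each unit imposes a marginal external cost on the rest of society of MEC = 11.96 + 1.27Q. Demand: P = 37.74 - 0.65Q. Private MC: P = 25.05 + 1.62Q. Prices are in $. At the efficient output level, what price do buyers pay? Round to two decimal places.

P = $37.61

Social marginal cost = private MC + MEC = 37.01 + 2.89Q.
Set SMC = demand: 37.01 + 2.89Q = 37.74 - 0.65Q → Q* = 0.2062.
Consumer price on the demand curve at Q*: 37.74 − 0.65×0.2062 = 37.6060.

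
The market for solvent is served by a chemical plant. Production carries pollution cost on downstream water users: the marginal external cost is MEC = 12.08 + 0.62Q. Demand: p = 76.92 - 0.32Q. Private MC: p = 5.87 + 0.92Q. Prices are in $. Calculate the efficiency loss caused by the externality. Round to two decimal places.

Market equilibrium (private): 5.87 + 0.92Q = 76.92 - 0.32Q → Q_m = 57.2984.
Social marginal cost = private MC + MEC = 17.95 + 1.54Q.
Set SMC = demand: 17.95 + 1.54Q = 76.92 - 0.32Q → Q* = 31.7043.
The welfare-loss triangle has base |Q_m − Q*| and height MEC(Q_m) (the vertical gap between SMC and demand is zero at Q* and MEC at Q_m).
DWL = ½ × 25.5941 × 47.6050 = 609.2036.

DWL = $609.20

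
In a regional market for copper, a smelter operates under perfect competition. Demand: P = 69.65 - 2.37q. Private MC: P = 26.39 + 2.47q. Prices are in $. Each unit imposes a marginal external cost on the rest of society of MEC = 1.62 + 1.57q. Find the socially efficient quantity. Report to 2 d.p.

Social marginal cost = private MC + MEC = 28.01 + 4.04q.
Set SMC = demand: 28.01 + 4.04q = 69.65 - 2.37q → q* = 6.4961.

q* = 6.50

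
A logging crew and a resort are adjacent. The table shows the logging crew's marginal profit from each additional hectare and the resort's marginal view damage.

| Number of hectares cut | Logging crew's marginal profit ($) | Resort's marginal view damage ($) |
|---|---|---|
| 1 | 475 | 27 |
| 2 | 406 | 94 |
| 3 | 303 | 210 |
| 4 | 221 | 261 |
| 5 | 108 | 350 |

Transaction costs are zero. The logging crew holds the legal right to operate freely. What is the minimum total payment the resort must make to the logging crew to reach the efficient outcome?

Left alone the logging crew would choose level 5 (marginal profit stays positive).
Efficient level: k* = 3 (marginal profit ≥ marginal view damage through 3).
The resort must at least cover the logging crew's forgone profit from cutting 5→3: 221 + 108 = 329.

$329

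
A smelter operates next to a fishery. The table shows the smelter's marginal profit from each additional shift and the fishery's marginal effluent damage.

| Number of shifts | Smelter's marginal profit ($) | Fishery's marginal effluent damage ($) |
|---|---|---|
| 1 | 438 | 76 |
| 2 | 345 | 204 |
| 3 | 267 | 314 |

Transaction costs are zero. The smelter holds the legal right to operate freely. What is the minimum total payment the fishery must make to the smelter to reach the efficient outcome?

$267

Left alone the smelter would choose level 3 (marginal profit stays positive).
Efficient level: k* = 2 (marginal profit ≥ marginal effluent damage through 2).
The fishery must at least cover the smelter's forgone profit from cutting 3→2: 267 = 267.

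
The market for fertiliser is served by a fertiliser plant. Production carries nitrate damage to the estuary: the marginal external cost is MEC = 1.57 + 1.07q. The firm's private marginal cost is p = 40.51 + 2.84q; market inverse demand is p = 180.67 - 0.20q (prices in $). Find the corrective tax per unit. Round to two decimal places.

tax = $37.65 per unit

Social marginal cost = private MC + MEC = 42.08 + 3.91q.
Set SMC = demand: 42.08 + 3.91q = 180.67 - 0.20q → q* = 33.7202.
The Pigouvian tax equals MEC at q*: 1.57 + 1.07×33.7202 = 37.6506.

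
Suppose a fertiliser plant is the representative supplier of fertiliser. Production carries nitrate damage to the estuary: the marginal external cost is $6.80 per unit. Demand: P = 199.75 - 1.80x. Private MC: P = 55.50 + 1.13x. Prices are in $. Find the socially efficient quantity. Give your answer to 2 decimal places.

Social marginal cost = private MC + MEC = 62.30 + 1.13x.
Set SMC = demand: 62.30 + 1.13x = 199.75 - 1.80x → x* = 46.9113.

x* = 46.91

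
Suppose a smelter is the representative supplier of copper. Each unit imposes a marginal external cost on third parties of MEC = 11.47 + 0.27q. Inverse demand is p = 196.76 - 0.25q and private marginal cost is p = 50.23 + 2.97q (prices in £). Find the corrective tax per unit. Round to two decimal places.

Social marginal cost = private MC + MEC = 61.70 + 3.24q.
Set SMC = demand: 61.70 + 3.24q = 196.76 - 0.25q → q* = 38.6991.
The Pigouvian tax equals MEC at q*: 11.47 + 0.27×38.6991 = 21.9188.

tax = £21.92 per unit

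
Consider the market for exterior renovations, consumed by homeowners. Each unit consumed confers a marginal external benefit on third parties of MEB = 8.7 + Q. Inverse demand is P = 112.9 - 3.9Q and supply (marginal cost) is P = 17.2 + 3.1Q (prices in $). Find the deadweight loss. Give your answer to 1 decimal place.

Market equilibrium (private): 17.2 + 3.1Q = 112.9 - 3.9Q → Q_m = 13.6714.
Social marginal benefit = demand + MEB = 121.6 - 2.9Q.
Set SMB = MC: 121.6 - 2.9Q = 17.2 + 3.1Q → Q* = 17.4000.
The loss is the area between SMB and MC from Q* to Q_m; with linear curves that's a triangle of height MEB(Q_m).
DWL = ½ × 3.7286 × 22.3714 = 41.7070.

DWL = $41.7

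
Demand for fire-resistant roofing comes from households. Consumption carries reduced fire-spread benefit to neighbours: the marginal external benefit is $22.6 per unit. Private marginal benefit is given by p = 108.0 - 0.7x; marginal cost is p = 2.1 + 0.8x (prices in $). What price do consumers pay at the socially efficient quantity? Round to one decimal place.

P = $48.0

Social marginal benefit = demand + MEB = 130.6 - 0.7x.
Set SMB = MC: 130.6 - 0.7x = 2.1 + 0.8x → x* = 85.6667.
Consumer price on the demand curve at x*: 108.0 − 0.7×85.6667 = 48.0333.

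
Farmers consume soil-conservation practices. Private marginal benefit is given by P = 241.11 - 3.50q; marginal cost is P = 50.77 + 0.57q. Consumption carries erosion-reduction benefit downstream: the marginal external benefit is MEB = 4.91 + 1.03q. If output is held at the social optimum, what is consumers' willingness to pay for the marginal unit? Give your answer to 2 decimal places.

Social marginal benefit = demand + MEB = 246.02 - 2.47q.
Set SMB = MC: 246.02 - 2.47q = 50.77 + 0.57q → q* = 64.2270.
Consumer price on the demand curve at q*: 241.11 − 3.50×64.2270 = 16.3155.

P = 16.32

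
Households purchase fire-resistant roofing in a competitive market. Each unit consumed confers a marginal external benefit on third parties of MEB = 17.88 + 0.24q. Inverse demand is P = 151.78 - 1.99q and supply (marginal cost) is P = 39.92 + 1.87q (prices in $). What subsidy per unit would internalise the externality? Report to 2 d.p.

Social marginal benefit = demand + MEB = 169.66 - 1.75q.
Set SMB = MC: 169.66 - 1.75q = 39.92 + 1.87q → q* = 35.8398.
The Pigouvian subsidy equals MEB at q*: 17.88 + 0.24×35.8398 = 26.4816.

subsidy = $26.48 per unit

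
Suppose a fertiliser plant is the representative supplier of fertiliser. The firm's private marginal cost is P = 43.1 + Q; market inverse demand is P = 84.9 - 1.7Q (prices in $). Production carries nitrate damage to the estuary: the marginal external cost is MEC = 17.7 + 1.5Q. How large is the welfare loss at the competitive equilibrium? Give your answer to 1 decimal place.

DWL = $199.4

Market equilibrium (private): 43.1 + Q = 84.9 - 1.7Q → Q_m = 15.4815.
Social marginal cost = private MC + MEC = 60.8 + 2.5Q.
Set SMC = demand: 60.8 + 2.5Q = 84.9 - 1.7Q → Q* = 5.7381.
The welfare-loss triangle has base |Q_m − Q*| and height MEC(Q_m) (the vertical gap between SMC and demand is zero at Q* and MEC at Q_m).
DWL = ½ × 9.7434 × 40.9222 = 199.3607.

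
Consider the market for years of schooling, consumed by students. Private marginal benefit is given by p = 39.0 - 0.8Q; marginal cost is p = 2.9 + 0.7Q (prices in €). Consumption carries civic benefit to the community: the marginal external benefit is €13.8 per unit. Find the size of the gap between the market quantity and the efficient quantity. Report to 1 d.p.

Market equilibrium (private): 2.9 + 0.7Q = 39.0 - 0.8Q → Q_m = 24.0667.
Social marginal benefit = demand + MEB = 52.8 - 0.8Q.
Set SMB = MC: 52.8 - 0.8Q = 2.9 + 0.7Q → Q* = 33.2667.
Gap = |24.0667 − 33.2667| = 9.2000.

9.2 units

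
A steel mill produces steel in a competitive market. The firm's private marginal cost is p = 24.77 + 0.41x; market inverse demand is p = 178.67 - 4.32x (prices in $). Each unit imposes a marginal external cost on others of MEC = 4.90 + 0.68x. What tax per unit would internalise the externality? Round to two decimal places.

Social marginal cost = private MC + MEC = 29.67 + 1.09x.
Set SMC = demand: 29.67 + 1.09x = 178.67 - 4.32x → x* = 27.5416.
The Pigouvian tax equals MEC at x*: 4.90 + 0.68×27.5416 = 23.6283.

tax = $23.63 per unit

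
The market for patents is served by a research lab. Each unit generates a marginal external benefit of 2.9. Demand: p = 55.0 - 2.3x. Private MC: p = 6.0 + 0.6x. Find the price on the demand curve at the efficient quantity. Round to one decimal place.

P = 13.8

Social marginal cost = private MC − MEB = 3.1 + 0.6x.
Set SMC = demand: 3.1 + 0.6x = 55.0 - 2.3x → x* = 17.8966.
Consumer price on the demand curve at x*: 55.0 − 2.3×17.8966 = 13.8378.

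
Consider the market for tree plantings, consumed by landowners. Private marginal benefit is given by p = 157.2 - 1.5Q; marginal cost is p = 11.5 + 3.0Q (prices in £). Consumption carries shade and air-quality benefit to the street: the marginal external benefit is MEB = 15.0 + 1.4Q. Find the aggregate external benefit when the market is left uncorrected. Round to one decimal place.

£1219.5

Market equilibrium (private): 11.5 + 3.0Q = 157.2 - 1.5Q → Q_m = 32.3778.
Total external benefit = ∫₀^{Q_m} (15.0 + 1.4Q) dQ = 15.0×32.3778 + ½×1.4×32.3778² = 1219.4924.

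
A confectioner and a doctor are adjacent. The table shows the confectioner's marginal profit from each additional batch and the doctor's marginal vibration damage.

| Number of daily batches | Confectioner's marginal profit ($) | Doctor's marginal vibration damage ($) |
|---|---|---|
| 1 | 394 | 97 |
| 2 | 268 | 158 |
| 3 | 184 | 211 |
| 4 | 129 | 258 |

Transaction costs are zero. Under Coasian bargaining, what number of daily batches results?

Bargaining reaches the level where marginal profit last exceeds marginal vibration damage.
That holds through level 2 (268 ≥ 158) but not at 3 (184 < 211).

2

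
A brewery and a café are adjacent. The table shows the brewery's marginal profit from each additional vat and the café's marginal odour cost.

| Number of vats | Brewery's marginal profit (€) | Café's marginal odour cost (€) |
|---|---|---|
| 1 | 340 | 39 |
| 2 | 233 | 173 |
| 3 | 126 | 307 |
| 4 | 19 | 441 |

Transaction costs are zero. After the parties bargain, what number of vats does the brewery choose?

2

Bargaining reaches the level where marginal profit last exceeds marginal odour cost.
That holds through level 2 (233 ≥ 173) but not at 3 (126 < 307).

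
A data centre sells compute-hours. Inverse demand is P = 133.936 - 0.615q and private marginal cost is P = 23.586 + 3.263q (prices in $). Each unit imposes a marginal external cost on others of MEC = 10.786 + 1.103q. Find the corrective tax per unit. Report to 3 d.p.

Social marginal cost = private MC + MEC = 34.372 + 4.366q.
Set SMC = demand: 34.372 + 4.366q = 133.936 - 0.615q → q* = 19.9888.
The Pigouvian tax equals MEC at q*: 10.786 + 1.103×19.9888 = 32.8336.

tax = $32.834 per unit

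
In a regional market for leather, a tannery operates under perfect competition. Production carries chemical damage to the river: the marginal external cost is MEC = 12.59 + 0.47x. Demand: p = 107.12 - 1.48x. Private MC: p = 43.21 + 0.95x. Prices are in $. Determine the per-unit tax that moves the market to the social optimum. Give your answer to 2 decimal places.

Social marginal cost = private MC + MEC = 55.80 + 1.42x.
Set SMC = demand: 55.80 + 1.42x = 107.12 - 1.48x → x* = 17.6966.
The Pigouvian tax equals MEC at x*: 12.59 + 0.47×17.6966 = 20.9074.

tax = $20.91 per unit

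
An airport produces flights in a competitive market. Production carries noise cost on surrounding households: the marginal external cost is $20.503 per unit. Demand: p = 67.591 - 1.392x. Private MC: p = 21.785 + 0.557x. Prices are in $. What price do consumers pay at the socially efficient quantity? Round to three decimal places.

Social marginal cost = private MC + MEC = 42.288 + 0.557x.
Set SMC = demand: 42.288 + 0.557x = 67.591 - 1.392x → x* = 12.9826.
Consumer price on the demand curve at x*: 67.591 − 1.392×12.9826 = 49.5192.

P = $49.519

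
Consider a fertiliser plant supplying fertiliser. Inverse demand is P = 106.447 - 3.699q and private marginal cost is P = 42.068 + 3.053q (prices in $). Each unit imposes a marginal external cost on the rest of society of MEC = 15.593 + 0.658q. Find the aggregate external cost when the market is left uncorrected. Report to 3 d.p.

$178.586

Market equilibrium (private): 42.068 + 3.053q = 106.447 - 3.699q → q_m = 9.5348.
Total external cost = ∫₀^{q_m} (15.593 + 0.658q) dq = 15.593×9.5348 + ½×0.658×9.5348² = 178.5863.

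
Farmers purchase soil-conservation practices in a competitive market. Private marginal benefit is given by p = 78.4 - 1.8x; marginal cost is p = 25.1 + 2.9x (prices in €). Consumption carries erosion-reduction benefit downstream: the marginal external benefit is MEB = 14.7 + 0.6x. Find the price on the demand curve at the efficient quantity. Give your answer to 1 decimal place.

P = €48.5

Social marginal benefit = demand + MEB = 93.1 - 1.2x.
Set SMB = MC: 93.1 - 1.2x = 25.1 + 2.9x → x* = 16.5854.
Consumer price on the demand curve at x*: 78.4 − 1.8×16.5854 = 48.5463.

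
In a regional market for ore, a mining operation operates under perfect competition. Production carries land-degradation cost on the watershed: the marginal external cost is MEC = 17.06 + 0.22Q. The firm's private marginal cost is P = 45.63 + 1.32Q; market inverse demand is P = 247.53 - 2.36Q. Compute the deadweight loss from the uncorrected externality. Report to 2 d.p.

Market equilibrium (private): 45.63 + 1.32Q = 247.53 - 2.36Q → Q_m = 54.8641.
Social marginal cost = private MC + MEC = 62.69 + 1.54Q.
Set SMC = demand: 62.69 + 1.54Q = 247.53 - 2.36Q → Q* = 47.3949.
The loss is the area between SMC and demand from Q* to Q_m; with linear curves that's a triangle of height MEC(Q_m).
DWL = ½ × 7.4692 × 29.1301 = 108.7893.

DWL = 108.79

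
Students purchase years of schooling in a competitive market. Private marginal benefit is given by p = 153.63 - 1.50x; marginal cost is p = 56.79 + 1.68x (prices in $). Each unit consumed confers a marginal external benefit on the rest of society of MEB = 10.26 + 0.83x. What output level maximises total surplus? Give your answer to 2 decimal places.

Social marginal benefit = demand + MEB = 163.89 - 0.67x.
Set SMB = MC: 163.89 - 0.67x = 56.79 + 1.68x → x* = 45.5745.

x* = 45.57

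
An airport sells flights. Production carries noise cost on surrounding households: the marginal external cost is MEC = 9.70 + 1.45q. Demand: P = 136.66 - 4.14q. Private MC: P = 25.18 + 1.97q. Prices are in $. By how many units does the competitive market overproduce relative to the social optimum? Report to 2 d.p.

4.78 units

Market equilibrium (private): 25.18 + 1.97q = 136.66 - 4.14q → q_m = 18.2455.
Social marginal cost = private MC + MEC = 34.88 + 3.42q.
Set SMC = demand: 34.88 + 3.42q = 136.66 - 4.14q → q* = 13.4630.
Gap = |18.2455 − 13.4630| = 4.7825.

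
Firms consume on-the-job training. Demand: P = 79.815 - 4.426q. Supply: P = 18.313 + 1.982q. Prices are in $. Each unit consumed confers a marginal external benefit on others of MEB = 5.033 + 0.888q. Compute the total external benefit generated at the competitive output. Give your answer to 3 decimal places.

$89.205

Market equilibrium (private): 18.313 + 1.982q = 79.815 - 4.426q → q_m = 9.5977.
Total external benefit = ∫₀^{q_m} (5.033 + 0.888q) dq = 5.033×9.5977 + ½×0.888×9.5977² = 89.2047.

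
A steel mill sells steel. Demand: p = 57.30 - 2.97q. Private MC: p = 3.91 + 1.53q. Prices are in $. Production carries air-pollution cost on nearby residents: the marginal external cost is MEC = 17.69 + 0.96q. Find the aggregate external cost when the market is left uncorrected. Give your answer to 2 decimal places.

Market equilibrium (private): 3.91 + 1.53q = 57.30 - 2.97q → q_m = 11.8644.
Total external cost = ∫₀^{q_m} (17.69 + 0.96q) dq = 17.69×11.8644 + ½×0.96×11.8644² = 277.4479.

$277.45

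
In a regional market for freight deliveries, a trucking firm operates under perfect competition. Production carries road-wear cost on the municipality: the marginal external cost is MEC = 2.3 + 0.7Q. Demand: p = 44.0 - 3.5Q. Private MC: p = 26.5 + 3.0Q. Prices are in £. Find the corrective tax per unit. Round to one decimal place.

Social marginal cost = private MC + MEC = 28.8 + 3.7Q.
Set SMC = demand: 28.8 + 3.7Q = 44.0 - 3.5Q → Q* = 2.1111.
The Pigouvian tax equals MEC at Q*: 2.3 + 0.7×2.1111 = 3.7778.

tax = £3.8 per unit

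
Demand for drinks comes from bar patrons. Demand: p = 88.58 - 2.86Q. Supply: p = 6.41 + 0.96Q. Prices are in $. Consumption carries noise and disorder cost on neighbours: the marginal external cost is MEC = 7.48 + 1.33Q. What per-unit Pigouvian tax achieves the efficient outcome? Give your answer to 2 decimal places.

Social marginal benefit = demand − MEC = 81.10 - 4.19Q.
Set SMB = MC: 81.10 - 4.19Q = 6.41 + 0.96Q → Q* = 14.5029.
The Pigouvian tax equals MEC at Q*: 7.48 + 1.33×14.5029 = 26.7689.

tax = $26.77 per unit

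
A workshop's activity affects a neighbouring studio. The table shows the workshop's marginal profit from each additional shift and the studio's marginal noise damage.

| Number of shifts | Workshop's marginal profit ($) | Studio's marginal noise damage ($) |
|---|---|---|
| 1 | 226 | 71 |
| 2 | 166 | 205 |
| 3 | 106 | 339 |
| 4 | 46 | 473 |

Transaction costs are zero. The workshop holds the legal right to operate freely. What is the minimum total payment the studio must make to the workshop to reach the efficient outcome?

Left alone the workshop would choose level 4 (marginal profit stays positive).
Efficient level: k* = 1 (marginal profit ≥ marginal noise damage through 1).
The studio must at least cover the workshop's forgone profit from cutting 4→1: 166 + 106 + 46 = 318.

$318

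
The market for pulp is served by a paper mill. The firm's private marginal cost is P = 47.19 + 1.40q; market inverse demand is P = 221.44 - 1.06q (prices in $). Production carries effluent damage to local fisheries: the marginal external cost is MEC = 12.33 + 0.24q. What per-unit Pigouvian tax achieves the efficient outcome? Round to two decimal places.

tax = $26.72 per unit

Social marginal cost = private MC + MEC = 59.52 + 1.64q.
Set SMC = demand: 59.52 + 1.64q = 221.44 - 1.06q → q* = 59.9704.
The Pigouvian tax equals MEC at q*: 12.33 + 0.24×59.9704 = 26.7229.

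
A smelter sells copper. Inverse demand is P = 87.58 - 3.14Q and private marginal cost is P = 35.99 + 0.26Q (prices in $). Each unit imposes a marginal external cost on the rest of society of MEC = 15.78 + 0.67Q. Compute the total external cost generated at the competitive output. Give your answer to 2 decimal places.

Market equilibrium (private): 35.99 + 0.26Q = 87.58 - 3.14Q → Q_m = 15.1735.
Total external cost = ∫₀^{Q_m} (15.78 + 0.67Q) dQ = 15.78×15.1735 + ½×0.67×15.1735² = 316.5666.

$316.57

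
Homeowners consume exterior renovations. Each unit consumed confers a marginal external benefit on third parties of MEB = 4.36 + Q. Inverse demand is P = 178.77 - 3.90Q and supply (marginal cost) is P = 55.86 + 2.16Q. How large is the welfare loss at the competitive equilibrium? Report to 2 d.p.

DWL = 60.00

Market equilibrium (private): 55.86 + 2.16Q = 178.77 - 3.90Q → Q_m = 20.2822.
Social marginal benefit = demand + MEB = 183.13 - 2.90Q.
Set SMB = MC: 183.13 - 2.90Q = 55.86 + 2.16Q → Q* = 25.1522.
Between Q* and Q_m the wedge SMB − MC runs linearly from 0 to MEB(Q_m), so the loss is a triangle.
DWL = ½ × 4.8700 × 24.6422 = 60.0038.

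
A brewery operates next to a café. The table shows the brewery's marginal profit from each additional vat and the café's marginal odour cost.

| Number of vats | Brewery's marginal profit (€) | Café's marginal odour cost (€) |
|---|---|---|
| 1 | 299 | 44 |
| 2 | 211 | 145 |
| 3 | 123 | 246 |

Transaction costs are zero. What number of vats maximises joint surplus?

Bargaining reaches the level where marginal profit last exceeds marginal odour cost.
That holds through level 2 (211 ≥ 145) but not at 3 (123 < 246).

2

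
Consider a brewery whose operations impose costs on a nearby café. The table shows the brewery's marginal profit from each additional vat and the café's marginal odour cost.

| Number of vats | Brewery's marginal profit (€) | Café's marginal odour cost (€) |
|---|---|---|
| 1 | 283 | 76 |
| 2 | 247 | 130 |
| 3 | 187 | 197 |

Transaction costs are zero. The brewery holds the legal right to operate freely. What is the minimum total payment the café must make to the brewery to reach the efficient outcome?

€187

Left alone the brewery would choose level 3 (marginal profit stays positive).
Efficient level: k* = 2 (marginal profit ≥ marginal odour cost through 2).
The café must at least cover the brewery's forgone profit from cutting 3→2: 187 = 187.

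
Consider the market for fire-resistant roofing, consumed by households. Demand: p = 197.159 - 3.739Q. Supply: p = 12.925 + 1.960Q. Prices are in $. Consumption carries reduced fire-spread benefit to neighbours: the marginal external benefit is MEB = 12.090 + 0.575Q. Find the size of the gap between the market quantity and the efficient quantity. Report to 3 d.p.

5.987 units

Market equilibrium (private): 12.925 + 1.960Q = 197.159 - 3.739Q → Q_m = 32.3274.
Social marginal benefit = demand + MEB = 209.249 - 3.164Q.
Set SMB = MC: 209.249 - 3.164Q = 12.925 + 1.960Q → Q* = 38.3146.
Gap = |32.3274 − 38.3146| = 5.9872.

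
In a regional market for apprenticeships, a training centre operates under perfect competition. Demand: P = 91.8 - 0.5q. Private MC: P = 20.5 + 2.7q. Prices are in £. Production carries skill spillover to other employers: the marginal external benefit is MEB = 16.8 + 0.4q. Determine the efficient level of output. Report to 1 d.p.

q* = 31.5

Social marginal cost = private MC − MEB = 3.7 + 2.3q.
Set SMC = demand: 3.7 + 2.3q = 91.8 - 0.5q → q* = 31.4643.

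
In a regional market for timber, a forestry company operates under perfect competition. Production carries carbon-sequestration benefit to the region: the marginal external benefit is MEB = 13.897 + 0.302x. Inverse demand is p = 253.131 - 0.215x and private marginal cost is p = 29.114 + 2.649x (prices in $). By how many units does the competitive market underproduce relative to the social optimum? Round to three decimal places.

Market equilibrium (private): 29.114 + 2.649x = 253.131 - 0.215x → x_m = 78.2182.
Social marginal cost = private MC − MEB = 15.217 + 2.347x.
Set SMC = demand: 15.217 + 2.347x = 253.131 - 0.215x → x* = 92.8626.
Gap = |78.2182 − 92.8626| = 14.6444.

14.644 units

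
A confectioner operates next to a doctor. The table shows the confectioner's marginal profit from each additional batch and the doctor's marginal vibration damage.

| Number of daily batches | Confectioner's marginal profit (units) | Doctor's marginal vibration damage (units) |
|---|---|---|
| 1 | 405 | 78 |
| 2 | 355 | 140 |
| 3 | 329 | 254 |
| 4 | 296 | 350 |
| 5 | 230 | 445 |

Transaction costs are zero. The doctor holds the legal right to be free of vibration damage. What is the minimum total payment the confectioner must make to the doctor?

472

Efficient level: marginal profit ≥ marginal vibration damage through level 3, so k* = 3.
With the doctor holding the right, the confectioner must at least compensate total damage at k*: 78 + 140 + 254 = 472.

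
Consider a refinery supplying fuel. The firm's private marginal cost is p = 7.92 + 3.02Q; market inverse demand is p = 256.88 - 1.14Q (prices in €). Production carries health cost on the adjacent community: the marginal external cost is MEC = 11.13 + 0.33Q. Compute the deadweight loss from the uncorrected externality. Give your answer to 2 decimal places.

DWL = €106.18

Market equilibrium (private): 7.92 + 3.02Q = 256.88 - 1.14Q → Q_m = 59.8462.
Social marginal cost = private MC + MEC = 19.05 + 3.35Q.
Set SMC = demand: 19.05 + 3.35Q = 256.88 - 1.14Q → Q* = 52.9688.
Between Q* and Q_m the wedge SMC − demand runs linearly from 0 to MEC(Q_m), so the loss is a triangle.
DWL = ½ × 6.8774 × 30.8792 = 106.1843.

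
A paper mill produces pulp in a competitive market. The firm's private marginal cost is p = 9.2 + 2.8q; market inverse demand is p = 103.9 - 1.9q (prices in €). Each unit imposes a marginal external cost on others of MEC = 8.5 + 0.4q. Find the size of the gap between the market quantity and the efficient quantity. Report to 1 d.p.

3.2 units

Market equilibrium (private): 9.2 + 2.8q = 103.9 - 1.9q → q_m = 20.1489.
Social marginal cost = private MC + MEC = 17.7 + 3.2q.
Set SMC = demand: 17.7 + 3.2q = 103.9 - 1.9q → q* = 16.9020.
Gap = |20.1489 − 16.9020| = 3.2469.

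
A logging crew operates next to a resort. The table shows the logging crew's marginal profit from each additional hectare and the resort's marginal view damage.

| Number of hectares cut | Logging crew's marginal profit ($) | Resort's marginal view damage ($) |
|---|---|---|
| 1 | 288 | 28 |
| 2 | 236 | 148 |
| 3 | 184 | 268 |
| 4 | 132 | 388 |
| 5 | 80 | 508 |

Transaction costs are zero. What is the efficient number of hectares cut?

Bargaining reaches the level where marginal profit last exceeds marginal view damage.
That holds through level 2 (236 ≥ 148) but not at 3 (184 < 268).

2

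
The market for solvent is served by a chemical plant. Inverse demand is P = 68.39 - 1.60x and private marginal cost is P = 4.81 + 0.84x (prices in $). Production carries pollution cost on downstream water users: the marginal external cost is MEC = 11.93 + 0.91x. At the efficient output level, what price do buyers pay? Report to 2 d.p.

P = $43.72

Social marginal cost = private MC + MEC = 16.74 + 1.75x.
Set SMC = demand: 16.74 + 1.75x = 68.39 - 1.60x → x* = 15.4179.
Consumer price on the demand curve at x*: 68.39 − 1.60×15.4179 = 43.7214.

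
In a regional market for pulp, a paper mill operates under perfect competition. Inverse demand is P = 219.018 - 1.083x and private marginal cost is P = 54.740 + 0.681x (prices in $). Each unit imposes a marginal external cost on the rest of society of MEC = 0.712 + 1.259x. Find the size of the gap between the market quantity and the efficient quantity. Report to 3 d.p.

39.021 units

Market equilibrium (private): 54.740 + 0.681x = 219.018 - 1.083x → x_m = 93.1281.
Social marginal cost = private MC + MEC = 55.452 + 1.940x.
Set SMC = demand: 55.452 + 1.940x = 219.018 - 1.083x → x* = 54.1072.
Gap = |93.1281 − 54.1072| = 39.0209.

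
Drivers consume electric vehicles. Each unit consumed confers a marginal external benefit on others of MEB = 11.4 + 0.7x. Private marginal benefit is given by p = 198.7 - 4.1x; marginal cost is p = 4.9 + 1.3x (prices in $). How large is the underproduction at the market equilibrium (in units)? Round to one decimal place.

Market equilibrium (private): 4.9 + 1.3x = 198.7 - 4.1x → x_m = 35.8889.
Social marginal benefit = demand + MEB = 210.1 - 3.4x.
Set SMB = MC: 210.1 - 3.4x = 4.9 + 1.3x → x* = 43.6596.
Gap = |35.8889 − 43.6596| = 7.7707.

7.8 units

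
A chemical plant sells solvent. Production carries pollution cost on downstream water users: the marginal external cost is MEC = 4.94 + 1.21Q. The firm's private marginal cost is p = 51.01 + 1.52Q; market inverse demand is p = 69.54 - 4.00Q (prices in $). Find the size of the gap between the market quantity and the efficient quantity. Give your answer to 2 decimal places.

1.34 units

Market equilibrium (private): 51.01 + 1.52Q = 69.54 - 4.00Q → Q_m = 3.3569.
Social marginal cost = private MC + MEC = 55.95 + 2.73Q.
Set SMC = demand: 55.95 + 2.73Q = 69.54 - 4.00Q → Q* = 2.0193.
Gap = |3.3569 − 2.0193| = 1.3376.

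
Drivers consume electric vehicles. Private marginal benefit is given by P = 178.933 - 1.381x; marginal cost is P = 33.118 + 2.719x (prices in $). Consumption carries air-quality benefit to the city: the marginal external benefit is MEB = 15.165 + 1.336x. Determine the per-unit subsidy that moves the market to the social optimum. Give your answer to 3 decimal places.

subsidy = $92.976 per unit

Social marginal benefit = demand + MEB = 194.098 - 0.045x.
Set SMB = MC: 194.098 - 0.045x = 33.118 + 2.719x → x* = 58.2417.
The Pigouvian subsidy equals MEB at x*: 15.165 + 1.336×58.2417 = 92.9759.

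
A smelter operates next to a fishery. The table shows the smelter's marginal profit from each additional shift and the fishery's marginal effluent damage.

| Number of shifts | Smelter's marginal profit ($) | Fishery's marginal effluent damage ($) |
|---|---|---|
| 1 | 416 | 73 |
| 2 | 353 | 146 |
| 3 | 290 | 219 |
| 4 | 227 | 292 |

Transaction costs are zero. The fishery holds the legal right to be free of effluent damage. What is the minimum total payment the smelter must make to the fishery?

$438

Efficient level: marginal profit ≥ marginal effluent damage through level 3, so k* = 3.
With the fishery holding the right, the smelter must at least compensate total damage at k*: 73 + 146 + 219 = 438.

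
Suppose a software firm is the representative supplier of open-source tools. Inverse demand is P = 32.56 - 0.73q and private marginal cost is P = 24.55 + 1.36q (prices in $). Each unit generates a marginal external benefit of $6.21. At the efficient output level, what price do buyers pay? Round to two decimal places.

Social marginal cost = private MC − MEB = 18.34 + 1.36q.
Set SMC = demand: 18.34 + 1.36q = 32.56 - 0.73q → q* = 6.8038.
Consumer price on the demand curve at q*: 32.56 − 0.73×6.8038 = 27.5932.

P = $27.59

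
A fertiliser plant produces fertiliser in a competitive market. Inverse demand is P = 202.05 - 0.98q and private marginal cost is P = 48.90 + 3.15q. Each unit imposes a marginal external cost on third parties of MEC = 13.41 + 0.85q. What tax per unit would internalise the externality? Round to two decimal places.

tax = 37.26 per unit

Social marginal cost = private MC + MEC = 62.31 + 4.00q.
Set SMC = demand: 62.31 + 4.00q = 202.05 - 0.98q → q* = 28.0602.
The Pigouvian tax equals MEC at q*: 13.41 + 0.85×28.0602 = 37.2612.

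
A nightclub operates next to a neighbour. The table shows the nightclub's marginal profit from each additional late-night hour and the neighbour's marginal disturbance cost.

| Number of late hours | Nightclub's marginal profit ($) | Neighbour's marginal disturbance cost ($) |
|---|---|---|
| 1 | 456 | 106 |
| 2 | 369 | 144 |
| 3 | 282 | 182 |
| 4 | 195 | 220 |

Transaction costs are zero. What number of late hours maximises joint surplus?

3

Bargaining reaches the level where marginal profit last exceeds marginal disturbance cost.
That holds through level 3 (282 ≥ 182) but not at 4 (195 < 220).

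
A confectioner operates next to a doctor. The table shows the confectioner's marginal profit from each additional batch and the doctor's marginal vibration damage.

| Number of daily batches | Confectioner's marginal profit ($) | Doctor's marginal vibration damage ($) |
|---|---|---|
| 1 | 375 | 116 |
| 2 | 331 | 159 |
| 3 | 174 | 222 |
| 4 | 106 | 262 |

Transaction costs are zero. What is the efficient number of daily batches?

2

Bargaining reaches the level where marginal profit last exceeds marginal vibration damage.
That holds through level 2 (331 ≥ 159) but not at 3 (174 < 222).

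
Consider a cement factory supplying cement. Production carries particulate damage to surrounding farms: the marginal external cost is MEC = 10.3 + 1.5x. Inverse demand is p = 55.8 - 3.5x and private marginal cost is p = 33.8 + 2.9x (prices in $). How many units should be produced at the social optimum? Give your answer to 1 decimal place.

Social marginal cost = private MC + MEC = 44.1 + 4.4x.
Set SMC = demand: 44.1 + 4.4x = 55.8 - 3.5x → x* = 1.4810.

x* = 1.5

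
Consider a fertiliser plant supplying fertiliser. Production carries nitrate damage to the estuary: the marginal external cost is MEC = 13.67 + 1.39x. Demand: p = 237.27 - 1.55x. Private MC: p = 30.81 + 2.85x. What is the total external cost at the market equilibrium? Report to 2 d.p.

2171.64

Market equilibrium (private): 30.81 + 2.85x = 237.27 - 1.55x → x_m = 46.9227.
Total external cost = ∫₀^{x_m} (13.67 + 1.39x) dx = 13.67×46.9227 + ½×1.39×46.9227² = 2171.6425.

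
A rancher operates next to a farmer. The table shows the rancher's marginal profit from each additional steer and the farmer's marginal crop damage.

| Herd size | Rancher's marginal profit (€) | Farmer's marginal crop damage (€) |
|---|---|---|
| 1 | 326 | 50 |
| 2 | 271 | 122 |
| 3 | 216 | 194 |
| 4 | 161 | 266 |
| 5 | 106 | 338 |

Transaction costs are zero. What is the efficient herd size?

Bargaining reaches the level where marginal profit last exceeds marginal crop damage.
That holds through level 3 (216 ≥ 194) but not at 4 (161 < 266).

3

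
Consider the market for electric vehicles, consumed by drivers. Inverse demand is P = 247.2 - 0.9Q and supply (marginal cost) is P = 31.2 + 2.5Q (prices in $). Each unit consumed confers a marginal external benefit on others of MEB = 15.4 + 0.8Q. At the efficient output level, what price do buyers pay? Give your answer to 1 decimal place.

Social marginal benefit = demand + MEB = 262.6 - 0.1Q.
Set SMB = MC: 262.6 - 0.1Q = 31.2 + 2.5Q → Q* = 89.0000.
Consumer price on the demand curve at Q*: 247.2 − 0.9×89.0000 = 167.1000.

P = $167.1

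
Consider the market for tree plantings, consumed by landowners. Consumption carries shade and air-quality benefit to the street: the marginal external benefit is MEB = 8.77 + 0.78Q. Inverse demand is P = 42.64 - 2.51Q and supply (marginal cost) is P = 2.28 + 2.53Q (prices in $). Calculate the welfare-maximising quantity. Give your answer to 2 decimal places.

Q* = 11.53

Social marginal benefit = demand + MEB = 51.41 - 1.73Q.
Set SMB = MC: 51.41 - 1.73Q = 2.28 + 2.53Q → Q* = 11.5329.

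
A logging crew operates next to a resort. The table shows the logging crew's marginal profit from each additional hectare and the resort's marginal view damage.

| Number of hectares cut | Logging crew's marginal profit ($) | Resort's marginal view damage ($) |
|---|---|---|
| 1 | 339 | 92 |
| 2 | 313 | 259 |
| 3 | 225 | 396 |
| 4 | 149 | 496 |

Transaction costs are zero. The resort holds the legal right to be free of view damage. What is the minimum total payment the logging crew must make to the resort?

$351

Efficient level: marginal profit ≥ marginal view damage through level 2, so k* = 2.
With the resort holding the right, the logging crew must at least compensate total damage at k*: 92 + 259 = 351.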